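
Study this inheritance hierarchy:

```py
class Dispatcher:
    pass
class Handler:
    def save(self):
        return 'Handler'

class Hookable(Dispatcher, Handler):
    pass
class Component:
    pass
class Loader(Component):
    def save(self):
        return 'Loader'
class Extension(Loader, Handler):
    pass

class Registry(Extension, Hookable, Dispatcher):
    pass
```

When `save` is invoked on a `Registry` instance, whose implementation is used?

Loader

L[Registry] = Registry + merge(L[Extension], L[Hookable], L[Dispatcher], [Extension Hookable Dispatcher])
  take Extension:  [Extension Loader Component Handler object] + [Hookable Dispatcher Handler object] + [Dispatcher object] + [Extension Hookable Dispatcher]
  take Loader:  [Loader Component Handler object] + [Hookable Dispatcher Handler object] + [Dispatcher object] + [Hookable Dispatcher]
  take Component:  [Component Handler object] + [Hookable Dispatcher Handler object] + [Dispatcher object] + [Hookable Dispatcher]
  take Hookable:  [Handler object] + [Hookable Dispatcher Handler object] + [Dispatcher object] + [Hookable Dispatcher]
  take Dispatcher:  [Handler object] + [Dispatcher Handler object] + [Dispatcher object] + [Dispatcher]
  take Handler:  [Handler object] + [Handler object] + [object]
  take object:  [object] + [object] + [object]
MRO: Registry Extension Loader Component Hookable Dispatcher Handler object
save is defined in: Handler, Loader. First along the MRO is Loader.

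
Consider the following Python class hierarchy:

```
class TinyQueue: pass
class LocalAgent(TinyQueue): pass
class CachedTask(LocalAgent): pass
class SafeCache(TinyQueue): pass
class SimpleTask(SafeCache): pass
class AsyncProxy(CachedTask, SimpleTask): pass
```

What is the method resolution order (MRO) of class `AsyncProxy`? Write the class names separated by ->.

AsyncProxy -> CachedTask -> LocalAgent -> SimpleTask -> SafeCache -> TinyQueue -> object

L[AsyncProxy] = AsyncProxy + merge(L[CachedTask], L[SimpleTask], [CachedTask SimpleTask])
  take CachedTask:  [CachedTask LocalAgent TinyQueue object] + [SimpleTask SafeCache TinyQueue object] + [CachedTask SimpleTask]
  take LocalAgent:  [LocalAgent TinyQueue object] + [SimpleTask SafeCache TinyQueue object] + [SimpleTask]
  take SimpleTask:  [TinyQueue object] + [SimpleTask SafeCache TinyQueue object] + [SimpleTask]
  take SafeCache:  [TinyQueue object] + [SafeCache TinyQueue object]
  take TinyQueue:  [TinyQueue object] + [TinyQueue object]
  take object:  [object] + [object]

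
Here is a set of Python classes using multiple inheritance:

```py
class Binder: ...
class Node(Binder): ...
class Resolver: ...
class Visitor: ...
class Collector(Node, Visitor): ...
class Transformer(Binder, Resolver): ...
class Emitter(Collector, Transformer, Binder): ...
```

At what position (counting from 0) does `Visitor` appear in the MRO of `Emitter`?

L[Emitter] = Emitter + merge(L[Collector], L[Transformer], L[Binder], [Collector Transformer Binder])
  take Collector:  [Collector Node Binder Visitor object] + [Transformer Binder Resolver object] + [Binder object] + [Collector Transformer Binder]
  take Node:  [Node Binder Visitor object] + [Transformer Binder Resolver object] + [Binder object] + [Transformer Binder]
  take Transformer:  [Binder Visitor object] + [Transformer Binder Resolver object] + [Binder object] + [Transformer Binder]
  take Binder:  [Binder Visitor object] + [Binder Resolver object] + [Binder object] + [Binder]
  take Visitor:  [Visitor object] + [Resolver object] + [object]
  take Resolver:  [object] + [Resolver object] + [object]
  take object:  [object] + [object] + [object]
MRO: Emitter Collector Node Transformer Binder Visitor Resolver object
Visitor sits at index 5.

5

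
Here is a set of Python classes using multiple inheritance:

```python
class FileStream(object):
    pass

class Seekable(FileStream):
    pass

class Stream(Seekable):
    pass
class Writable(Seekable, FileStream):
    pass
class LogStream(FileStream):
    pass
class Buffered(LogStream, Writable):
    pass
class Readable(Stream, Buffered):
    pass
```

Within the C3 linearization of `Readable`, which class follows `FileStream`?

object

L[Readable] = Readable + merge(L[Stream], L[Buffered], [Stream Buffered])
  take Stream:  [Stream Seekable FileStream object] + [Buffered LogStream Writable Seekable FileStream object] + [Stream Buffered]
  take Buffered:  [Seekable FileStream object] + [Buffered LogStream Writable Seekable FileStream object] + [Buffered]
  take LogStream:  [Seekable FileStream object] + [LogStream Writable Seekable FileStream object]
  take Writable:  [Seekable FileStream object] + [Writable Seekable FileStream object]
  take Seekable:  [Seekable FileStream object] + [Seekable FileStream object]
  take FileStream:  [FileStream object] + [FileStream object]
  take object:  [object] + [object]
MRO: Readable Stream Buffered LogStream Writable Seekable FileStream object
FileStream is at position 6; next is object.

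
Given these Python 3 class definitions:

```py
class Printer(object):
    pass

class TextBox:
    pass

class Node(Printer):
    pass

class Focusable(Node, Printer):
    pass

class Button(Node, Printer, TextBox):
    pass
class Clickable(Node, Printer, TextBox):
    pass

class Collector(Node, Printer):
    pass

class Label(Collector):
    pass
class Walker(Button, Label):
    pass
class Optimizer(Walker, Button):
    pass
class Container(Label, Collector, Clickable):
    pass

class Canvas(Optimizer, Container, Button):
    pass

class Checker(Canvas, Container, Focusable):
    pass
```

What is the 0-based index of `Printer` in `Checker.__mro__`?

11

L[Checker] = Checker + merge(L[Canvas], L[Container], L[Focusable], [Canvas Container Focusable])
  take Canvas:  [Canvas Optimizer Walker Container Button Label Collector Clickable Node Printer TextBox object] + [Container Label Collector Clickable Node Printer TextBox object] + [Focusable Node Printer object] + [Canvas Container Focusable]
  take Optimizer:  [Optimizer Walker Container Button Label Collector Clickable Node Printer TextBox object] + [Container Label Collector Clickable Node Printer TextBox object] + [Focusable Node Printer object] + [Container Focusable]
  take Walker:  [Walker Container Button Label Collector Clickable Node Printer TextBox object] + [Container Label Collector Clickable Node Printer TextBox object] + [Focusable Node Printer object] + [Container Focusable]
  take Container:  [Container Button Label Collector Clickable Node Printer TextBox object] + [Container Label Collector Clickable Node Printer TextBox object] + [Focusable Node Printer object] + [Container Focusable]
  take Button:  [Button Label Collector Clickable Node Printer TextBox object] + [Label Collector Clickable Node Printer TextBox object] + [Focusable Node Printer object] + [Focusable]
  take Label:  [Label Collector Clickable Node Printer TextBox object] + [Label Collector Clickable Node Printer TextBox object] + [Focusable Node Printer object] + [Focusable]
  take Collector:  [Collector Clickable Node Printer TextBox object] + [Collector Clickable Node Printer TextBox object] + [Focusable Node Printer object] + [Focusable]
  take Clickable:  [Clickable Node Printer TextBox object] + [Clickable Node Printer TextBox object] + [Focusable Node Printer object] + [Focusable]
  take Focusable:  [Node Printer TextBox object] + [Node Printer TextBox object] + [Focusable Node Printer object] + [Focusable]
  take Node:  [Node Printer TextBox object] + [Node Printer TextBox object] + [Node Printer object]
  take Printer:  [Printer TextBox object] + [Printer TextBox object] + [Printer object]
  take TextBox:  [TextBox object] + [TextBox object] + [object]
  take object:  [object] + [object] + [object]
MRO: Checker Canvas Optimizer Walker Container Button Label Collector Clickable Focusable Node Printer TextBox object
Printer sits at index 11.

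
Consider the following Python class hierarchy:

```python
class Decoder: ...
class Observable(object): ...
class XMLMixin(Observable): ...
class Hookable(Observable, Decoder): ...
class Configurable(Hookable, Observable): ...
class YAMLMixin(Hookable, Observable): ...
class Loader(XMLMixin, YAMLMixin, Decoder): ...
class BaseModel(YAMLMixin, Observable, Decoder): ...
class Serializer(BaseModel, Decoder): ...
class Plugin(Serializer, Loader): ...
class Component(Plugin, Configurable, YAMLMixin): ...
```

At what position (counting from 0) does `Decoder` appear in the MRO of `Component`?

10

L[Component] = Component + merge(L[Plugin], L[Configurable], L[YAMLMixin], [Plugin Configurable YAMLMixin])
  take Plugin:  [Plugin Serializer BaseModel Loader XMLMixin YAMLMixin Hookable Observable Decoder object] + [Configurable Hookable Observable Decoder object] + [YAMLMixin Hookable Observable Decoder object] + [Plugin Configurable YAMLMixin]
  take Serializer:  [Serializer BaseModel Loader XMLMixin YAMLMixin Hookable Observable Decoder object] + [Configurable Hookable Observable Decoder object] + [YAMLMixin Hookable Observable Decoder object] + [Configurable YAMLMixin]
  take BaseModel:  [BaseModel Loader XMLMixin YAMLMixin Hookable Observable Decoder object] + [Configurable Hookable Observable Decoder object] + [YAMLMixin Hookable Observable Decoder object] + [Configurable YAMLMixin]
  take Loader:  [Loader XMLMixin YAMLMixin Hookable Observable Decoder object] + [Configurable Hookable Observable Decoder object] + [YAMLMixin Hookable Observable Decoder object] + [Configurable YAMLMixin]
  take XMLMixin:  [XMLMixin YAMLMixin Hookable Observable Decoder object] + [Configurable Hookable Observable Decoder object] + [YAMLMixin Hookable Observable Decoder object] + [Configurable YAMLMixin]
  take Configurable:  [YAMLMixin Hookable Observable Decoder object] + [Configurable Hookable Observable Decoder object] + [YAMLMixin Hookable Observable Decoder object] + [Configurable YAMLMixin]
  take YAMLMixin:  [YAMLMixin Hookable Observable Decoder object] + [Hookable Observable Decoder object] + [YAMLMixin Hookable Observable Decoder object] + [YAMLMixin]
  take Hookable:  [Hookable Observable Decoder object] + [Hookable Observable Decoder object] + [Hookable Observable Decoder object]
  take Observable:  [Observable Decoder object] + [Observable Decoder object] + [Observable Decoder object]
  take Decoder:  [Decoder object] + [Decoder object] + [Decoder object]
  take object:  [object] + [object] + [object]
MRO: Component Plugin Serializer BaseModel Loader XMLMixin Configurable YAMLMixin Hookable Observable Decoder object
Decoder sits at index 10.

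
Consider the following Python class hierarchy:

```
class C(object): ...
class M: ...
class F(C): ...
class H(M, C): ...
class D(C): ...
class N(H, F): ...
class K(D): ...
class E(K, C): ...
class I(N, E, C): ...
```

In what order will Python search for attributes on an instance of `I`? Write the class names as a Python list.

L[I] = I + merge(L[N], L[E], L[C], [N E C])
  take N:  [N H M F C object] + [E K D C object] + [C object] + [N E C]
  take H:  [H M F C object] + [E K D C object] + [C object] + [E C]
  take M:  [M F C object] + [E K D C object] + [C object] + [E C]
  take F:  [F C object] + [E K D C object] + [C object] + [E C]
  take E:  [C object] + [E K D C object] + [C object] + [E C]
  take K:  [C object] + [K D C object] + [C object] + [C]
  take D:  [C object] + [D C object] + [C object] + [C]
  take C:  [C object] + [C object] + [C object] + [C]
  take object:  [object] + [object] + [object]

[I, N, H, M, F, E, K, D, C, object]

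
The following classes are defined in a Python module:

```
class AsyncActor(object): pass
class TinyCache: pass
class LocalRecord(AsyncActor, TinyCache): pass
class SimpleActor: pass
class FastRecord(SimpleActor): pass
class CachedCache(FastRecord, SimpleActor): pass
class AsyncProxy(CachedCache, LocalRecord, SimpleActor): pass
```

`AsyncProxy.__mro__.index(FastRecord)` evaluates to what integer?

L[AsyncProxy] = AsyncProxy + merge(L[CachedCache], L[LocalRecord], L[SimpleActor], [CachedCache LocalRecord SimpleActor])
  take CachedCache:  [CachedCache FastRecord SimpleActor object] + [LocalRecord AsyncActor TinyCache object] + [SimpleActor object] + [CachedCache LocalRecord SimpleActor]
  take FastRecord:  [FastRecord SimpleActor object] + [LocalRecord AsyncActor TinyCache object] + [SimpleActor object] + [LocalRecord SimpleActor]
  take LocalRecord:  [SimpleActor object] + [LocalRecord AsyncActor TinyCache object] + [SimpleActor object] + [LocalRecord SimpleActor]
  take SimpleActor:  [SimpleActor object] + [AsyncActor TinyCache object] + [SimpleActor object] + [SimpleActor]
  take AsyncActor:  [object] + [AsyncActor TinyCache object] + [object]
  take TinyCache:  [object] + [TinyCache object] + [object]
  take object:  [object] + [object] + [object]
MRO: AsyncProxy CachedCache FastRecord LocalRecord SimpleActor AsyncActor TinyCache object
FastRecord sits at index 2.

2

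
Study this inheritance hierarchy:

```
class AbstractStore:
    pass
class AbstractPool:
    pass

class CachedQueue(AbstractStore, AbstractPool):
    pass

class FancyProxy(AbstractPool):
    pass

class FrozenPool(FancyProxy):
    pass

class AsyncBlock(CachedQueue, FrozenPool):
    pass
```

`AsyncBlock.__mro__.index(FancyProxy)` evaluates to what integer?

L[AsyncBlock] = AsyncBlock + merge(L[CachedQueue], L[FrozenPool], [CachedQueue FrozenPool])
  take CachedQueue:  [CachedQueue AbstractStore AbstractPool object] + [FrozenPool FancyProxy AbstractPool object] + [CachedQueue FrozenPool]
  take AbstractStore:  [AbstractStore AbstractPool object] + [FrozenPool FancyProxy AbstractPool object] + [FrozenPool]
  take FrozenPool:  [AbstractPool object] + [FrozenPool FancyProxy AbstractPool object] + [FrozenPool]
  take FancyProxy:  [AbstractPool object] + [FancyProxy AbstractPool object]
  take AbstractPool:  [AbstractPool object] + [AbstractPool object]
  take object:  [object] + [object]
MRO: AsyncBlock CachedQueue AbstractStore FrozenPool FancyProxy AbstractPool object
FancyProxy sits at index 4.

4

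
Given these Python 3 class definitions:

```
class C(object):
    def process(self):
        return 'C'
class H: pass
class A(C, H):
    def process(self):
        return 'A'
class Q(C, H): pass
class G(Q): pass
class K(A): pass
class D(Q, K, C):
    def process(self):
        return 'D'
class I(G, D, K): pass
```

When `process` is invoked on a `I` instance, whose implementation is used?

L[I] = I + merge(L[G], L[D], L[K], [G D K])
  take G:  [G Q C H object] + [D Q K A C H object] + [K A C H object] + [G D K]
  take D:  [Q C H object] + [D Q K A C H object] + [K A C H object] + [D K]
  take Q:  [Q C H object] + [Q K A C H object] + [K A C H object] + [K]
  take K:  [C H object] + [K A C H object] + [K A C H object] + [K]
  take A:  [C H object] + [A C H object] + [A C H object]
  take C:  [C H object] + [C H object] + [C H object]
  take H:  [H object] + [H object] + [H object]
  take object:  [object] + [object] + [object]
MRO: I G D Q K A C H object
process is defined in: A, C, D. First along the MRO is D.

D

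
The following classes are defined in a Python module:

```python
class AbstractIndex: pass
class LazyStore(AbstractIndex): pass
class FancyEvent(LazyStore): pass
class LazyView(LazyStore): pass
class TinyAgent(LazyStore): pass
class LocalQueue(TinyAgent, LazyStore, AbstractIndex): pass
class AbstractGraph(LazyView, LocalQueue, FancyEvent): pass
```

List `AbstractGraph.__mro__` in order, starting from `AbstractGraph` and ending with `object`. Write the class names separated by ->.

L[AbstractGraph] = AbstractGraph + merge(L[LazyView], L[LocalQueue], L[FancyEvent], [LazyView LocalQueue FancyEvent])
  take LazyView:  [LazyView LazyStore AbstractIndex object] + [LocalQueue TinyAgent LazyStore AbstractIndex object] + [FancyEvent LazyStore AbstractIndex object] + [LazyView LocalQueue FancyEvent]
  take LocalQueue:  [LazyStore AbstractIndex object] + [LocalQueue TinyAgent LazyStore AbstractIndex object] + [FancyEvent LazyStore AbstractIndex object] + [LocalQueue FancyEvent]
  take TinyAgent:  [LazyStore AbstractIndex object] + [TinyAgent LazyStore AbstractIndex object] + [FancyEvent LazyStore AbstractIndex object] + [FancyEvent]
  take FancyEvent:  [LazyStore AbstractIndex object] + [LazyStore AbstractIndex object] + [FancyEvent LazyStore AbstractIndex object] + [FancyEvent]
  take LazyStore:  [LazyStore AbstractIndex object] + [LazyStore AbstractIndex object] + [LazyStore AbstractIndex object]
  take AbstractIndex:  [AbstractIndex object] + [AbstractIndex object] + [AbstractIndex object]
  take object:  [object] + [object] + [object]

AbstractGraph -> LazyView -> LocalQueue -> TinyAgent -> FancyEvent -> LazyStore -> AbstractIndex -> object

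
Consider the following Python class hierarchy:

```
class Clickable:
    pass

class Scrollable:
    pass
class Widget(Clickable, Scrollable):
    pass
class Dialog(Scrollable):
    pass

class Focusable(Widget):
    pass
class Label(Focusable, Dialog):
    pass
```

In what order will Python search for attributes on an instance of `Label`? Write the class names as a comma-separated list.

Label, Focusable, Widget, Clickable, Dialog, Scrollable, object

L[Label] = Label + merge(L[Focusable], L[Dialog], [Focusable Dialog])
  take Focusable:  [Focusable Widget Clickable Scrollable object] + [Dialog Scrollable object] + [Focusable Dialog]
  take Widget:  [Widget Clickable Scrollable object] + [Dialog Scrollable object] + [Dialog]
  take Clickable:  [Clickable Scrollable object] + [Dialog Scrollable object] + [Dialog]
  take Dialog:  [Scrollable object] + [Dialog Scrollable object] + [Dialog]
  take Scrollable:  [Scrollable object] + [Scrollable object]
  take object:  [object] + [object]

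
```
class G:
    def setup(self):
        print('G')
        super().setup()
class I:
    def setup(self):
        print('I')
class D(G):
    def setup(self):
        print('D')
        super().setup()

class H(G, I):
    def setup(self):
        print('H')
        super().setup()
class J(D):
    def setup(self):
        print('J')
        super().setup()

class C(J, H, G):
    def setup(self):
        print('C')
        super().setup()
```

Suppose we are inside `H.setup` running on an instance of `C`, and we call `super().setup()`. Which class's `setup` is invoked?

G

L[C] = C + merge(L[J], L[H], L[G], [J H G])
  take J:  [J D G object] + [H G I object] + [G object] + [J H G]
  take D:  [D G object] + [H G I object] + [G object] + [H G]
  take H:  [G object] + [H G I object] + [G object] + [H G]
  take G:  [G object] + [G I object] + [G object] + [G]
  take I:  [object] + [I object] + [object]
  take object:  [object] + [object] + [object]
MRO: C J D H G I object
super() in H.setup on a C instance goes to the class after H in C's MRO: G.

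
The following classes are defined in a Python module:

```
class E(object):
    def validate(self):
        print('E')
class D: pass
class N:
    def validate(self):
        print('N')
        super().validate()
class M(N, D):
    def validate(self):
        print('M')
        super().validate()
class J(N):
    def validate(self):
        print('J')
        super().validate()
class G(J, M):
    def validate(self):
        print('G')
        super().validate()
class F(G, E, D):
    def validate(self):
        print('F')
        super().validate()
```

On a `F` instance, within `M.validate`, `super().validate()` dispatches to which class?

N

L[F] = F + merge(L[G], L[E], L[D], [G E D])
  take G:  [G J M N D object] + [E object] + [D object] + [G E D]
  take J:  [J M N D object] + [E object] + [D object] + [E D]
  take M:  [M N D object] + [E object] + [D object] + [E D]
  take N:  [N D object] + [E object] + [D object] + [E D]
  take E:  [D object] + [E object] + [D object] + [E D]
  take D:  [D object] + [object] + [D object] + [D]
  take object:  [object] + [object] + [object]
MRO: F G J M N E D object
super() in M.validate on a F instance goes to the class after M in F's MRO: N.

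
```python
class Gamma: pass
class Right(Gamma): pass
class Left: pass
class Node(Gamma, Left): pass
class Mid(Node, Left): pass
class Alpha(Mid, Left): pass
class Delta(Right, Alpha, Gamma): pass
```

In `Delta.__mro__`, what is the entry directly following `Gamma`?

Left

L[Delta] = Delta + merge(L[Right], L[Alpha], L[Gamma], [Right Alpha Gamma])
  take Right:  [Right Gamma object] + [Alpha Mid Node Gamma Left object] + [Gamma object] + [Right Alpha Gamma]
  take Alpha:  [Gamma object] + [Alpha Mid Node Gamma Left object] + [Gamma object] + [Alpha Gamma]
  take Mid:  [Gamma object] + [Mid Node Gamma Left object] + [Gamma object] + [Gamma]
  take Node:  [Gamma object] + [Node Gamma Left object] + [Gamma object] + [Gamma]
  take Gamma:  [Gamma object] + [Gamma Left object] + [Gamma object] + [Gamma]
  take Left:  [object] + [Left object] + [object]
  take object:  [object] + [object] + [object]
MRO: Delta Right Alpha Mid Node Gamma Left object
Gamma is at position 5; next is Left.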